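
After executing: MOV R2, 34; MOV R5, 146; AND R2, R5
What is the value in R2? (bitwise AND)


Register state trace:
  MOV R2, 34  → R2 = 34 (0b00100010)
  MOV R5, 146  → R5 = 146 (0b10010010)
  AND R2, R5  → R2 = 34 AND 146 = 2 (0b00000010)
Final: R2 = 2

2


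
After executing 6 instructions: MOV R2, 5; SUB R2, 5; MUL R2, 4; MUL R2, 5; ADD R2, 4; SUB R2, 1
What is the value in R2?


Register state trace:
  MOV R2, 5  → R2 = 5
  SUB R2, 5  → R2 = 5 - 5 = 0
  MUL R2, 4  → R2 = 0 * 4 = 0
  MUL R2, 5  → R2 = 0 * 5 = 0
  ADD R2, 4  → R2 = 0 + 4 = 4
  SUB R2, 1  → R2 = 4 - 1 = 3
Final: R2 = 3

3


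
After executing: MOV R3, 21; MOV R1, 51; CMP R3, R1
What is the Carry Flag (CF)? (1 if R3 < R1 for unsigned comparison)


Register state trace:
  MOV R3, 21  → R3 = 21
  MOV R1, 51  → R1 = 51
  CMP R3, R1  → unsigned 21 - 51: borrow occurs
  21 < 51, so CF = 1
CF = 1

1


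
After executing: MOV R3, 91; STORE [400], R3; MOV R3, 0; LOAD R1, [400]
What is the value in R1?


Register and memory trace:
  MOV R3, 91  → R3 = 91
  STORE [400], R3  → mem[400] = 91
  MOV R3, 0  → R3 = 0
  LOAD R1, [400]  → R1 = mem[400] = 91
Final: R1 = 91

91


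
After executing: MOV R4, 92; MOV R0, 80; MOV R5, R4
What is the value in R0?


Register state trace:
  MOV R4, 92  → R4 = 92
  MOV R0, 80  → R0 = 80
  MOV R5, R4  → R5 = 92
Final: R0 = 80

80


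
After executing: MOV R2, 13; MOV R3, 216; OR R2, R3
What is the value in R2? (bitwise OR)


Register state trace:
  MOV R2, 13  → R2 = 13 (0b00001101)
  MOV R3, 216  → R3 = 216 (0b11011000)
  OR R2, R3   → R2 = 13 OR 216 = 221 (0b11011101)
Final: R2 = 221

221


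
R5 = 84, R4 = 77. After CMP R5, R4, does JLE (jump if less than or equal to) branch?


Trace:
  R5 = 84, R4 = 77
  CMP R5, R4  → compares 84 vs 77
  JLE checks: is 84 less than or equal to 77?
  84 > 77, so condition is false
Branch taken: No

No


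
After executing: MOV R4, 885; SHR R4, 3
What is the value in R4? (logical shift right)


Register state trace:
  MOV R4, 885  → R4 = 885
  SHR R4, 3  → R4 = 885 >> 3 = 885 // 2^3 = 110
Final: R4 = 110

110


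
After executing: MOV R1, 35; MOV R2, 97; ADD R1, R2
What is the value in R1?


Register state trace:
  MOV R1, 35  → R1 = 35
  MOV R2, 97  → R2 = 97
  ADD R1, R2  → R1 = 35 + 97 = 132
Final: R1 = 132

132


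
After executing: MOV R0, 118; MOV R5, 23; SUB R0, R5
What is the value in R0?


Register state trace:
  MOV R0, 118  → R0 = 118
  MOV R5, 23  → R5 = 23
  SUB R0, R5  → R0 = 118 - 23 = 95
Final: R0 = 95

95


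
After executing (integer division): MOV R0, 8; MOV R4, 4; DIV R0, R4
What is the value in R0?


Register state trace:
  MOV R0, 8  → R0 = 8
  MOV R4, 4  → R4 = 4
  DIV R0, R4  → R0 = 8 // 4 = 2
Final: R0 = 2

2


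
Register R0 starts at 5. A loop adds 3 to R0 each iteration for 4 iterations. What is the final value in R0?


Starting value: R0 = 5
  Iter 1: R0 = 5 + 3 = 8
  Iter 2: R0 = 8 + 3 = 11
  Iter 3: R0 = 11 + 3 = 14
  Iter 4: R0 = 14 + 3 = 17
Final: R0 = 17

17


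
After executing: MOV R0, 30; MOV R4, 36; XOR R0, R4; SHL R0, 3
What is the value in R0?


Register state trace:
  MOV R0, 30  → R0 = 30 (0b00011110)
  MOV R4, 36  → R4 = 36 (0b00100100)
  XOR R0, R4  → R0 = 30 XOR 36 = 58 (0b00111010)
  SHL R0, 3  → R0 = 58 << 3 = 464
Final: R0 = 464

464


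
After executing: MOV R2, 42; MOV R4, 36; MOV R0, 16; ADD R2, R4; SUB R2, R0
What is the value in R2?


Register state trace:
  MOV R2, 42  → R2 = 42
  MOV R4, 36  → R4 = 36
  MOV R0, 16  → R0 = 16
  ADD R2, R4  → R2 = 42 + 36 = 78
  SUB R2, R0  → R2 = 78 - 16 = 62
Final: R2 = 62

62


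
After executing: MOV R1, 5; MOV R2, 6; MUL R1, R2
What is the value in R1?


Register state trace:
  MOV R1, 5  → R1 = 5
  MOV R2, 6  → R2 = 6
  MUL R1, R2  → R1 = 5 * 6 = 30
Final: R1 = 30

30


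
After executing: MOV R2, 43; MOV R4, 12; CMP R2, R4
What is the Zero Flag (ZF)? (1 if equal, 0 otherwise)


Register state trace:
  MOV R2, 43  → R2 = 43
  MOV R4, 12  → R4 = 12
  CMP R2, R4  → computes 43 - 12 = 31
  Result is nonzero, so values are not equal
ZF = 0

0


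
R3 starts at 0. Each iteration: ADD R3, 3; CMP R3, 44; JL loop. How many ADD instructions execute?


Loop trace (R3 starts at 0, target 44, step 3):
  ADD #1: R3 = 0 + 3 = 3  → 3 < 44, loop
  ADD #2: R3 = 3 + 3 = 6  → 6 < 44, loop
  ADD #3: R3 = 6 + 3 = 9  → 9 < 44, loop
  ADD #4: R3 = 9 + 3 = 12  → 12 < 44, loop
  ADD #5: R3 = 12 + 3 = 15  → 15 < 44, loop
  ADD #6: R3 = 15 + 3 = 18  → 18 < 44, loop
  ADD #7: R3 = 18 + 3 = 21  → 21 < 44, loop
  ADD #8: R3 = 21 + 3 = 24  → 24 < 44, loop
  ADD #9: R3 = 24 + 3 = 27  → 27 < 44, loop
  ADD #10: R3 = 27 + 3 = 30  → 30 < 44, loop
  ADD #11: R3 = 30 + 3 = 33  → 33 < 44, loop
  ADD #12: R3 = 33 + 3 = 36  → 36 < 44, loop
  ADD #13: R3 = 36 + 3 = 39  → 39 < 44, loop
  ADD #14: R3 = 39 + 3 = 42  → 42 < 44, loop
  ADD #15: R3 = 42 + 3 = 45  → 45 >= 44, exit
Total ADD instructions: 15

15


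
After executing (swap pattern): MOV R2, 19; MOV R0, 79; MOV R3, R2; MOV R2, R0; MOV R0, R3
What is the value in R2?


Register state trace (swap pattern):
  MOV R2, 19  → R2 = 19
  MOV R0, 79  → R0 = 79
  MOV R3, R2  → R3 = 19  (save R2)
  MOV R2, R0  → R2 = 79  (R2 gets R0's value)
  MOV R0, R3  → R0 = 19  (R0 gets saved value)
Final: R2 = 79

79


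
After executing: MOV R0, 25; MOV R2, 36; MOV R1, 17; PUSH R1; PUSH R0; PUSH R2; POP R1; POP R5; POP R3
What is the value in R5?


Stack trace (top is rightmost):
  MOV R0, 25  → R0 = 25
  MOV R2, 36  → R2 = 36
  MOV R1, 17  → R1 = 17
  PUSH R1  → stack: [17]
  PUSH R0  → stack: [17, 25]
  PUSH R2  → stack: [17, 25, 36]
  POP R1  → R1 = 36, stack: [17, 25]
  POP R5  → R5 = 25, stack: [17]
  POP R3  → R3 = 17, stack: []
Final: R5 = 25

25


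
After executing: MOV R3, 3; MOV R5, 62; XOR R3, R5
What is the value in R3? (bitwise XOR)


Register state trace:
  MOV R3, 3  → R3 = 3 (0b00000011)
  MOV R5, 62  → R5 = 62 (0b00111110)
  XOR R3, R5  → R3 = 3 XOR 62 = 61 (0b00111101)
Final: R3 = 61

61


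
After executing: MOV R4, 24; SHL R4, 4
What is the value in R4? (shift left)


Register state trace:
  MOV R4, 24  → R4 = 24
  SHL R4, 4  → R4 = 24 << 4 = 24 * 2^4 = 384
Final: R4 = 384

384


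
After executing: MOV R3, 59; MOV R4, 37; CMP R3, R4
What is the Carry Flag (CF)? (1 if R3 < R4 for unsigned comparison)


Register state trace:
  MOV R3, 59  → R3 = 59
  MOV R4, 37  → R4 = 37
  CMP R3, R4  → unsigned 59 - 37: no borrow
  59 >= 37, so CF = 0
CF = 0

0


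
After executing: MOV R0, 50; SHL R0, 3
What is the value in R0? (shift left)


Register state trace:
  MOV R0, 50  → R0 = 50
  SHL R0, 3  → R0 = 50 << 3 = 50 * 2^3 = 400
Final: R0 = 400

400


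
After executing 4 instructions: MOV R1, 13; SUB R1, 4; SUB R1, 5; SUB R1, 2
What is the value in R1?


Register state trace:
  MOV R1, 13  → R1 = 13
  SUB R1, 4  → R1 = 13 - 4 = 9
  SUB R1, 5  → R1 = 9 - 5 = 4
  SUB R1, 2  → R1 = 4 - 2 = 2
Final: R1 = 2

2


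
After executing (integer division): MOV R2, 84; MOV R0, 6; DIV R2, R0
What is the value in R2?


Register state trace:
  MOV R2, 84  → R2 = 84
  MOV R0, 6  → R0 = 6
  DIV R2, R0  → R2 = 84 // 6 = 14
Final: R2 = 14

14


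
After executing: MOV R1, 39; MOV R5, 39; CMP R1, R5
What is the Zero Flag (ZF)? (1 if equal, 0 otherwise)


Register state trace:
  MOV R1, 39  → R1 = 39
  MOV R5, 39  → R5 = 39
  CMP R1, R5  → computes 39 - 39 = 0
  Result is zero, so values are equal
ZF = 1

1


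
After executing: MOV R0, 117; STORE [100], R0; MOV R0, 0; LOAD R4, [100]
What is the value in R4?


Register and memory trace:
  MOV R0, 117  → R0 = 117
  STORE [100], R0  → mem[100] = 117
  MOV R0, 0  → R0 = 0
  LOAD R4, [100]  → R4 = mem[100] = 117
Final: R4 = 117

117


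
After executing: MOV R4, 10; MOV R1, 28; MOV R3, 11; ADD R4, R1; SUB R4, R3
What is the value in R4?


Register state trace:
  MOV R4, 10  → R4 = 10
  MOV R1, 28  → R1 = 28
  MOV R3, 11  → R3 = 11
  ADD R4, R1  → R4 = 10 + 28 = 38
  SUB R4, R3  → R4 = 38 - 11 = 27
Final: R4 = 27

27


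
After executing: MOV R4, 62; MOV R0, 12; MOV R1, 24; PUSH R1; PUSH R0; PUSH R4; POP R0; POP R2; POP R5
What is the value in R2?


Stack trace (top is rightmost):
  MOV R4, 62  → R4 = 62
  MOV R0, 12  → R0 = 12
  MOV R1, 24  → R1 = 24
  PUSH R1  → stack: [24]
  PUSH R0  → stack: [24, 12]
  PUSH R4  → stack: [24, 12, 62]
  POP R0  → R0 = 62, stack: [24, 12]
  POP R2  → R2 = 12, stack: [24]
  POP R5  → R5 = 24, stack: []
Final: R2 = 12

12


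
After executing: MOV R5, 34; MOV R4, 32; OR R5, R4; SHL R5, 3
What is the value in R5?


Register state trace:
  MOV R5, 34  → R5 = 34 (0b00100010)
  MOV R4, 32  → R4 = 32 (0b00100000)
  OR R5, R4  → R5 = 34 OR 32 = 34 (0b00100010)
  SHL R5, 3  → R5 = 34 << 3 = 272
Final: R5 = 272

272


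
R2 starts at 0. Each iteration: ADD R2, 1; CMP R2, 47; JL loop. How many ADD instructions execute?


Loop trace (R2 starts at 0, target 47, step 1):
  ADD #1: R2 = 0 + 1 = 1  → 1 < 47, loop
  ADD #2: R2 = 1 + 1 = 2  → 2 < 47, loop
  ADD #3: R2 = 2 + 1 = 3  → 3 < 47, loop
  ADD #4: R2 = 3 + 1 = 4  → 4 < 47, loop
  ADD #5: R2 = 4 + 1 = 5  → 5 < 47, loop
  ADD #6: R2 = 5 + 1 = 6  → 6 < 47, loop
  ADD #7: R2 = 6 + 1 = 7  → 7 < 47, loop
  ADD #8: R2 = 7 + 1 = 8  → 8 < 47, loop
  ADD #9: R2 = 8 + 1 = 9  → 9 < 47, loop
  ADD #10: R2 = 9 + 1 = 10  → 10 < 47, loop
  ADD #11: R2 = 10 + 1 = 11  → 11 < 47, loop
  ADD #12: R2 = 11 + 1 = 12  → 12 < 47, loop
  ADD #13: R2 = 12 + 1 = 13  → 13 < 47, loop
  ADD #14: R2 = 13 + 1 = 14  → 14 < 47, loop
  ADD #15: R2 = 14 + 1 = 15  → 15 < 47, loop
  ADD #16: R2 = 15 + 1 = 16  → 16 < 47, loop
  ADD #17: R2 = 16 + 1 = 17  → 17 < 47, loop
  ADD #18: R2 = 17 + 1 = 18  → 18 < 47, loop
  ADD #19: R2 = 18 + 1 = 19  → 19 < 47, loop
  ADD #20: R2 = 19 + 1 = 20  → 20 < 47, loop
  ADD #21: R2 = 20 + 1 = 21  → 21 < 47, loop
  ADD #22: R2 = 21 + 1 = 22  → 22 < 47, loop
  ADD #23: R2 = 22 + 1 = 23  → 23 < 47, loop
  ADD #24: R2 = 23 + 1 = 24  → 24 < 47, loop
  ADD #25: R2 = 24 + 1 = 25  → 25 < 47, loop
  ADD #26: R2 = 25 + 1 = 26  → 26 < 47, loop
  ADD #27: R2 = 26 + 1 = 27  → 27 < 47, loop
  ADD #28: R2 = 27 + 1 = 28  → 28 < 47, loop
  ADD #29: R2 = 28 + 1 = 29  → 29 < 47, loop
  ADD #30: R2 = 29 + 1 = 30  → 30 < 47, loop
  ADD #31: R2 = 30 + 1 = 31  → 31 < 47, loop
  ADD #32: R2 = 31 + 1 = 32  → 32 < 47, loop
  ADD #33: R2 = 32 + 1 = 33  → 33 < 47, loop
  ADD #34: R2 = 33 + 1 = 34  → 34 < 47, loop
  ADD #35: R2 = 34 + 1 = 35  → 35 < 47, loop
  ADD #36: R2 = 35 + 1 = 36  → 36 < 47, loop
  ADD #37: R2 = 36 + 1 = 37  → 37 < 47, loop
  ADD #38: R2 = 37 + 1 = 38  → 38 < 47, loop
  ADD #39: R2 = 38 + 1 = 39  → 39 < 47, loop
  ADD #40: R2 = 39 + 1 = 40  → 40 < 47, loop
  ADD #41: R2 = 40 + 1 = 41  → 41 < 47, loop
  ADD #42: R2 = 41 + 1 = 42  → 42 < 47, loop
  ADD #43: R2 = 42 + 1 = 43  → 43 < 47, loop
  ADD #44: R2 = 43 + 1 = 44  → 44 < 47, loop
  ADD #45: R2 = 44 + 1 = 45  → 45 < 47, loop
  ADD #46: R2 = 45 + 1 = 46  → 46 < 47, loop
  ADD #47: R2 = 46 + 1 = 47  → 47 >= 47, exit
Total ADD instructions: 47

47


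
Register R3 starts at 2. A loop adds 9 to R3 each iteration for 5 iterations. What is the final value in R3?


Starting value: R3 = 2
  Iter 1: R3 = 2 + 9 = 11
  Iter 2: R3 = 11 + 9 = 20
  Iter 3: R3 = 20 + 9 = 29
  Iter 4: R3 = 29 + 9 = 38
  Iter 5: R3 = 38 + 9 = 47
Final: R3 = 47

47


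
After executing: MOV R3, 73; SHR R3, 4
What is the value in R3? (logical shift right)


Register state trace:
  MOV R3, 73  → R3 = 73
  SHR R3, 4  → R3 = 73 >> 4 = 73 // 2^4 = 4
Final: R3 = 4

4


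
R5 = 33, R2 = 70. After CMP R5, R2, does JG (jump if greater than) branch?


Trace:
  R5 = 33, R2 = 70
  CMP R5, R2  → compares 33 vs 70
  JG checks: is 33 greater than 70?
  33 < 70, so condition is false
Branch taken: No

No


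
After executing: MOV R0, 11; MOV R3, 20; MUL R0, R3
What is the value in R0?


Register state trace:
  MOV R0, 11  → R0 = 11
  MOV R3, 20  → R3 = 20
  MUL R0, R3  → R0 = 11 * 20 = 220
Final: R0 = 220

220


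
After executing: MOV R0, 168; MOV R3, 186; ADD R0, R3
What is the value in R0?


Register state trace:
  MOV R0, 168  → R0 = 168
  MOV R3, 186  → R3 = 186
  ADD R0, R3  → R0 = 168 + 186 = 354
Final: R0 = 354

354


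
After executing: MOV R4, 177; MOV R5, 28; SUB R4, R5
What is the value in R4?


Register state trace:
  MOV R4, 177  → R4 = 177
  MOV R5, 28  → R5 = 28
  SUB R4, R5  → R4 = 177 - 28 = 149
Final: R4 = 149

149


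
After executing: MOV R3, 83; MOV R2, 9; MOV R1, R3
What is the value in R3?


Register state trace:
  MOV R3, 83  → R3 = 83
  MOV R2, 9  → R2 = 9
  MOV R1, R3  → R1 = 83
Final: R3 = 83

83


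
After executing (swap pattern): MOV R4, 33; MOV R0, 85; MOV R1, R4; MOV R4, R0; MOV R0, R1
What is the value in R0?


Register state trace (swap pattern):
  MOV R4, 33  → R4 = 33
  MOV R0, 85  → R0 = 85
  MOV R1, R4  → R1 = 33  (save R4)
  MOV R4, R0  → R4 = 85  (R4 gets R0's value)
  MOV R0, R1  → R0 = 33  (R0 gets saved value)
Final: R0 = 33

33


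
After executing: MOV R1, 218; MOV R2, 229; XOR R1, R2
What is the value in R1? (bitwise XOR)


Register state trace:
  MOV R1, 218  → R1 = 218 (0b11011010)
  MOV R2, 229  → R2 = 229 (0b11100101)
  XOR R1, R2  → R1 = 218 XOR 229 = 63 (0b00111111)
Final: R1 = 63

63


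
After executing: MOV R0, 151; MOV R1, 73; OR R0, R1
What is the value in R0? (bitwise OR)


Register state trace:
  MOV R0, 151  → R0 = 151 (0b10010111)
  MOV R1, 73  → R1 = 73 (0b01001001)
  OR R0, R1   → R0 = 151 OR 73 = 223 (0b11011111)
Final: R0 = 223

223


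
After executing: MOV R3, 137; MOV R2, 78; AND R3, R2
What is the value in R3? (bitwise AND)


Register state trace:
  MOV R3, 137  → R3 = 137 (0b10001001)
  MOV R2, 78  → R2 = 78 (0b01001110)
  AND R3, R2  → R3 = 137 AND 78 = 8 (0b00001000)
Final: R3 = 8

8


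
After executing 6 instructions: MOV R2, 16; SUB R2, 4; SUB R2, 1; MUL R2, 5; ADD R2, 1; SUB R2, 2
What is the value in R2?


Register state trace:
  MOV R2, 16  → R2 = 16
  SUB R2, 4  → R2 = 16 - 4 = 12
  SUB R2, 1  → R2 = 12 - 1 = 11
  MUL R2, 5  → R2 = 11 * 5 = 55
  ADD R2, 1  → R2 = 55 + 1 = 56
  SUB R2, 2  → R2 = 56 - 2 = 54
Final: R2 = 54

54


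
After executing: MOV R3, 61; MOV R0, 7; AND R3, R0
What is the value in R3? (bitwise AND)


Register state trace:
  MOV R3, 61  → R3 = 61 (0b00111101)
  MOV R0, 7  → R0 = 7 (0b00000111)
  AND R3, R0  → R3 = 61 AND 7 = 5 (0b00000101)
Final: R3 = 5

5


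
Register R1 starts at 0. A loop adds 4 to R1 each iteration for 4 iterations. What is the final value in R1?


Starting value: R1 = 0
  Iter 1: R1 = 0 + 4 = 4
  Iter 2: R1 = 4 + 4 = 8
  Iter 3: R1 = 8 + 4 = 12
  Iter 4: R1 = 12 + 4 = 16
Final: R1 = 16

16


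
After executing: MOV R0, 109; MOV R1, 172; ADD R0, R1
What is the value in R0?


Register state trace:
  MOV R0, 109  → R0 = 109
  MOV R1, 172  → R1 = 172
  ADD R0, R1  → R0 = 109 + 172 = 281
Final: R0 = 281

281


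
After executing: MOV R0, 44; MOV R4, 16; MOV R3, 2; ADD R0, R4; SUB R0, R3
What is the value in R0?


Register state trace:
  MOV R0, 44  → R0 = 44
  MOV R4, 16  → R4 = 16
  MOV R3, 2  → R3 = 2
  ADD R0, R4  → R0 = 44 + 16 = 60
  SUB R0, R3  → R0 = 60 - 2 = 58
Final: R0 = 58

58


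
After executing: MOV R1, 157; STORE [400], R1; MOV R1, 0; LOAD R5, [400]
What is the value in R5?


Register and memory trace:
  MOV R1, 157  → R1 = 157
  STORE [400], R1  → mem[400] = 157
  MOV R1, 0  → R1 = 0
  LOAD R5, [400]  → R5 = mem[400] = 157
Final: R5 = 157

157


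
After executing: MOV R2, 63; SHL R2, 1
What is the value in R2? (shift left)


Register state trace:
  MOV R2, 63  → R2 = 63
  SHL R2, 1  → R2 = 63 << 1 = 63 * 2^1 = 126
Final: R2 = 126

126


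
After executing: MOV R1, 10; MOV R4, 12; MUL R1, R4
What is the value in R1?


Register state trace:
  MOV R1, 10  → R1 = 10
  MOV R4, 12  → R4 = 12
  MUL R1, R4  → R1 = 10 * 12 = 120
Final: R1 = 120

120


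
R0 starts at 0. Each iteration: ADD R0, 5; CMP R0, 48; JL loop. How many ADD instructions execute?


Loop trace (R0 starts at 0, target 48, step 5):
  ADD #1: R0 = 0 + 5 = 5  → 5 < 48, loop
  ADD #2: R0 = 5 + 5 = 10  → 10 < 48, loop
  ADD #3: R0 = 10 + 5 = 15  → 15 < 48, loop
  ADD #4: R0 = 15 + 5 = 20  → 20 < 48, loop
  ADD #5: R0 = 20 + 5 = 25  → 25 < 48, loop
  ADD #6: R0 = 25 + 5 = 30  → 30 < 48, loop
  ADD #7: R0 = 30 + 5 = 35  → 35 < 48, loop
  ADD #8: R0 = 35 + 5 = 40  → 40 < 48, loop
  ADD #9: R0 = 40 + 5 = 45  → 45 < 48, loop
  ADD #10: R0 = 45 + 5 = 50  → 50 >= 48, exit
Total ADD instructions: 10

10


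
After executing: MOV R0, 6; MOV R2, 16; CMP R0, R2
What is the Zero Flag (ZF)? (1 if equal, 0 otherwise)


Register state trace:
  MOV R0, 6  → R0 = 6
  MOV R2, 16  → R2 = 16
  CMP R0, R2  → computes 6 - 16 = -10
  Result is nonzero, so values are not equal
ZF = 0

0


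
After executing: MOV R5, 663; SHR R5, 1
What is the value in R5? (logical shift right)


Register state trace:
  MOV R5, 663  → R5 = 663
  SHR R5, 1  → R5 = 663 >> 1 = 663 // 2^1 = 331
Final: R5 = 331

331


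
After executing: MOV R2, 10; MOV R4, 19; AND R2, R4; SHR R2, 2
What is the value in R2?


Register state trace:
  MOV R2, 10  → R2 = 10 (0b00001010)
  MOV R4, 19  → R4 = 19 (0b00010011)
  AND R2, R4  → R2 = 10 AND 19 = 2 (0b00000010)
  SHR R2, 2  → R2 = 2 >> 2 = 0
Final: R2 = 0

0


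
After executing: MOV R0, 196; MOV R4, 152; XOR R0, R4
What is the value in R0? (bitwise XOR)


Register state trace:
  MOV R0, 196  → R0 = 196 (0b11000100)
  MOV R4, 152  → R4 = 152 (0b10011000)
  XOR R0, R4  → R0 = 196 XOR 152 = 92 (0b01011100)
Final: R0 = 92

92


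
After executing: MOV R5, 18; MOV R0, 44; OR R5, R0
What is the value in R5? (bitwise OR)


Register state trace:
  MOV R5, 18  → R5 = 18 (0b00010010)
  MOV R0, 44  → R0 = 44 (0b00101100)
  OR R5, R0   → R5 = 18 OR 44 = 62 (0b00111110)
Final: R5 = 62

62


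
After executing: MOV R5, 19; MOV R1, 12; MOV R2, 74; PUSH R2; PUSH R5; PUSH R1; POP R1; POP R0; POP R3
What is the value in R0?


Stack trace (top is rightmost):
  MOV R5, 19  → R5 = 19
  MOV R1, 12  → R1 = 12
  MOV R2, 74  → R2 = 74
  PUSH R2  → stack: [74]
  PUSH R5  → stack: [74, 19]
  PUSH R1  → stack: [74, 19, 12]
  POP R1  → R1 = 12, stack: [74, 19]
  POP R0  → R0 = 19, stack: [74]
  POP R3  → R3 = 74, stack: []
Final: R0 = 19

19


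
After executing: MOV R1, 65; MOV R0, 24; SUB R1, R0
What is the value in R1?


Register state trace:
  MOV R1, 65  → R1 = 65
  MOV R0, 24  → R0 = 24
  SUB R1, R0  → R1 = 65 - 24 = 41
Final: R1 = 41

41


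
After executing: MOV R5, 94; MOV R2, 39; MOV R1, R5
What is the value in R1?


Register state trace:
  MOV R5, 94  → R5 = 94
  MOV R2, 39  → R2 = 39
  MOV R1, R5  → R1 = 94
Final: R1 = 94

94


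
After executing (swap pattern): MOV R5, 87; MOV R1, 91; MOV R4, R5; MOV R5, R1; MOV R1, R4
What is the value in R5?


Register state trace (swap pattern):
  MOV R5, 87  → R5 = 87
  MOV R1, 91  → R1 = 91
  MOV R4, R5  → R4 = 87  (save R5)
  MOV R5, R1  → R5 = 91  (R5 gets R1's value)
  MOV R1, R4  → R1 = 87  (R1 gets saved value)
Final: R5 = 91

91


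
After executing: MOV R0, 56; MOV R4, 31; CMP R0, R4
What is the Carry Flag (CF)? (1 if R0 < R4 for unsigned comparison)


Register state trace:
  MOV R0, 56  → R0 = 56
  MOV R4, 31  → R4 = 31
  CMP R0, R4  → unsigned 56 - 31: no borrow
  56 >= 31, so CF = 0
CF = 0

0


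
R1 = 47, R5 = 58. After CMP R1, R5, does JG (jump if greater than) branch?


Trace:
  R1 = 47, R5 = 58
  CMP R1, R5  → compares 47 vs 58
  JG checks: is 47 greater than 58?
  47 < 58, so condition is false
Branch taken: No

No


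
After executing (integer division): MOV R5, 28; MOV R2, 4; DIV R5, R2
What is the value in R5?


Register state trace:
  MOV R5, 28  → R5 = 28
  MOV R2, 4  → R2 = 4
  DIV R5, R2  → R5 = 28 // 4 = 7
Final: R5 = 7

7


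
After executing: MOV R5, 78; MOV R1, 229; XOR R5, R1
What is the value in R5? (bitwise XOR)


Register state trace:
  MOV R5, 78  → R5 = 78 (0b01001110)
  MOV R1, 229  → R1 = 229 (0b11100101)
  XOR R5, R1  → R5 = 78 XOR 229 = 171 (0b10101011)
Final: R5 = 171

171


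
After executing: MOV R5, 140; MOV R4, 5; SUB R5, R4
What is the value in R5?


Register state trace:
  MOV R5, 140  → R5 = 140
  MOV R4, 5  → R4 = 5
  SUB R5, R4  → R5 = 140 - 5 = 135
Final: R5 = 135

135


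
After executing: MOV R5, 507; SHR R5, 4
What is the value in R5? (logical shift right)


Register state trace:
  MOV R5, 507  → R5 = 507
  SHR R5, 4  → R5 = 507 >> 4 = 507 // 2^4 = 31
Final: R5 = 31

31


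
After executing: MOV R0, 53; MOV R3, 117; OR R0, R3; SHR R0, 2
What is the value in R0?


Register state trace:
  MOV R0, 53  → R0 = 53 (0b00110101)
  MOV R3, 117  → R3 = 117 (0b01110101)
  OR R0, R3  → R0 = 53 OR 117 = 117 (0b01110101)
  SHR R0, 2  → R0 = 117 >> 2 = 29
Final: R0 = 29

29


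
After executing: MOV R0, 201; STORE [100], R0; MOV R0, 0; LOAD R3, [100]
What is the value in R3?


Register and memory trace:
  MOV R0, 201  → R0 = 201
  STORE [100], R0  → mem[100] = 201
  MOV R0, 0  → R0 = 0
  LOAD R3, [100]  → R3 = mem[100] = 201
Final: R3 = 201

201


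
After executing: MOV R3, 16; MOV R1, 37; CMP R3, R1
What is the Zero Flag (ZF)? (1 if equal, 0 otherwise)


Register state trace:
  MOV R3, 16  → R3 = 16
  MOV R1, 37  → R1 = 37
  CMP R3, R1  → computes 16 - 37 = -21
  Result is nonzero, so values are not equal
ZF = 0

0


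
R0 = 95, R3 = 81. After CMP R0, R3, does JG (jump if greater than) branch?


Trace:
  R0 = 95, R3 = 81
  CMP R0, R3  → compares 95 vs 81
  JG checks: is 95 greater than 81?
  95 > 81, so condition is true
Branch taken: Yes

Yes


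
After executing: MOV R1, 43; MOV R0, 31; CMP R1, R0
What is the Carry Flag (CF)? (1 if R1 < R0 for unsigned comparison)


Register state trace:
  MOV R1, 43  → R1 = 43
  MOV R0, 31  → R0 = 31
  CMP R1, R0  → unsigned 43 - 31: no borrow
  43 >= 31, so CF = 0
CF = 0

0


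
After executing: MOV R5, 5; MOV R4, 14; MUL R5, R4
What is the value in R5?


Register state trace:
  MOV R5, 5  → R5 = 5
  MOV R4, 14  → R4 = 14
  MUL R5, R4  → R5 = 5 * 14 = 70
Final: R5 = 70

70


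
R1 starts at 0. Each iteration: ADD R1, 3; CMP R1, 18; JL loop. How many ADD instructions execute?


Loop trace (R1 starts at 0, target 18, step 3):
  ADD #1: R1 = 0 + 3 = 3  → 3 < 18, loop
  ADD #2: R1 = 3 + 3 = 6  → 6 < 18, loop
  ADD #3: R1 = 6 + 3 = 9  → 9 < 18, loop
  ADD #4: R1 = 9 + 3 = 12  → 12 < 18, loop
  ADD #5: R1 = 12 + 3 = 15  → 15 < 18, loop
  ADD #6: R1 = 15 + 3 = 18  → 18 >= 18, exit
Total ADD instructions: 6

6


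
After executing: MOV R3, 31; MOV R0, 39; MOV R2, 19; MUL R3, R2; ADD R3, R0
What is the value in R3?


Register state trace:
  MOV R3, 31  → R3 = 31
  MOV R0, 39  → R0 = 39
  MOV R2, 19  → R2 = 19
  MUL R3, R2  → R3 = 31 * 19 = 589
  ADD R3, R0  → R3 = 589 + 39 = 628
Final: R3 = 628

628


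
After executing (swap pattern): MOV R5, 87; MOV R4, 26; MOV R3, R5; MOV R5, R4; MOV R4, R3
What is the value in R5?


Register state trace (swap pattern):
  MOV R5, 87  → R5 = 87
  MOV R4, 26  → R4 = 26
  MOV R3, R5  → R3 = 87  (save R5)
  MOV R5, R4  → R5 = 26  (R5 gets R4's value)
  MOV R4, R3  → R4 = 87  (R4 gets saved value)
Final: R5 = 26

26


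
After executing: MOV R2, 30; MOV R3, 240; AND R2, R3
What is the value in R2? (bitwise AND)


Register state trace:
  MOV R2, 30  → R2 = 30 (0b00011110)
  MOV R3, 240  → R3 = 240 (0b11110000)
  AND R2, R3  → R2 = 30 AND 240 = 16 (0b00010000)
Final: R2 = 16

16


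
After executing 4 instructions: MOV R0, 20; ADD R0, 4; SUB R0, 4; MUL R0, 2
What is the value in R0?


Register state trace:
  MOV R0, 20  → R0 = 20
  ADD R0, 4  → R0 = 20 + 4 = 24
  SUB R0, 4  → R0 = 24 - 4 = 20
  MUL R0, 2  → R0 = 20 * 2 = 40
Final: R0 = 40

40


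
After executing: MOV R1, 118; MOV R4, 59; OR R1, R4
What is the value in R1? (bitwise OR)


Register state trace:
  MOV R1, 118  → R1 = 118 (0b01110110)
  MOV R4, 59  → R4 = 59 (0b00111011)
  OR R1, R4   → R1 = 118 OR 59 = 127 (0b01111111)
Final: R1 = 127

127


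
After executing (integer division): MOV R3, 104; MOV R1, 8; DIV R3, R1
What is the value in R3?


Register state trace:
  MOV R3, 104  → R3 = 104
  MOV R1, 8  → R1 = 8
  DIV R3, R1  → R3 = 104 // 8 = 13
Final: R3 = 13

13


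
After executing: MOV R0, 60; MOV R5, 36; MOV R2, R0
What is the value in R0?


Register state trace:
  MOV R0, 60  → R0 = 60
  MOV R5, 36  → R5 = 36
  MOV R2, R0  → R2 = 60
Final: R0 = 60

60


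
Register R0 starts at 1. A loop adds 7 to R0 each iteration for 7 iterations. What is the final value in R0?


Starting value: R0 = 1
  Iter 1: R0 = 1 + 7 = 8
  Iter 2: R0 = 8 + 7 = 15
  Iter 3: R0 = 15 + 7 = 22
  Iter 4: R0 = 22 + 7 = 29
  Iter 5: R0 = 29 + 7 = 36
  Iter 6: R0 = 36 + 7 = 43
  Iter 7: R0 = 43 + 7 = 50
Final: R0 = 50

50


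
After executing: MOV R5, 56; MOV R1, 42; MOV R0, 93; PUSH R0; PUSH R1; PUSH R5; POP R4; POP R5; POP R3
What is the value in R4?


Stack trace (top is rightmost):
  MOV R5, 56  → R5 = 56
  MOV R1, 42  → R1 = 42
  MOV R0, 93  → R0 = 93
  PUSH R0  → stack: [93]
  PUSH R1  → stack: [93, 42]
  PUSH R5  → stack: [93, 42, 56]
  POP R4  → R4 = 56, stack: [93, 42]
  POP R5  → R5 = 42, stack: [93]
  POP R3  → R3 = 93, stack: []
Final: R4 = 56

56


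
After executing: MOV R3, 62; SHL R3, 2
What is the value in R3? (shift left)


Register state trace:
  MOV R3, 62  → R3 = 62
  SHL R3, 2  → R3 = 62 << 2 = 62 * 2^2 = 248
Final: R3 = 248

248


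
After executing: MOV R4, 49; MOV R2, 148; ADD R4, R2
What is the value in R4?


Register state trace:
  MOV R4, 49  → R4 = 49
  MOV R2, 148  → R2 = 148
  ADD R4, R2  → R4 = 49 + 148 = 197
Final: R4 = 197

197


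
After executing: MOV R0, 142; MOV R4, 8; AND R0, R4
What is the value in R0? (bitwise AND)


Register state trace:
  MOV R0, 142  → R0 = 142 (0b10001110)
  MOV R4, 8  → R4 = 8 (0b00001000)
  AND R0, R4  → R0 = 142 AND 8 = 8 (0b00001000)
Final: R0 = 8

8


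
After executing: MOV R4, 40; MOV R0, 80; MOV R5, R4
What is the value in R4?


Register state trace:
  MOV R4, 40  → R4 = 40
  MOV R0, 80  → R0 = 80
  MOV R5, R4  → R5 = 40
Final: R4 = 40

40


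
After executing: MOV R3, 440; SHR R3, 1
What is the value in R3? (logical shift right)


Register state trace:
  MOV R3, 440  → R3 = 440
  SHR R3, 1  → R3 = 440 >> 1 = 440 // 2^1 = 220
Final: R3 = 220

220


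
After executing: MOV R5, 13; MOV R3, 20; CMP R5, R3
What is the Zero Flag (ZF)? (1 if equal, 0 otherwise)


Register state trace:
  MOV R5, 13  → R5 = 13
  MOV R3, 20  → R3 = 20
  CMP R5, R3  → computes 13 - 20 = -7
  Result is nonzero, so values are not equal
ZF = 0

0


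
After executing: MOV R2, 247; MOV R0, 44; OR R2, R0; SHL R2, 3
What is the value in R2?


Register state trace:
  MOV R2, 247  → R2 = 247 (0b11110111)
  MOV R0, 44  → R0 = 44 (0b00101100)
  OR R2, R0  → R2 = 247 OR 44 = 255 (0b11111111)
  SHL R2, 3  → R2 = 255 << 3 = 2040
Final: R2 = 2040

2040


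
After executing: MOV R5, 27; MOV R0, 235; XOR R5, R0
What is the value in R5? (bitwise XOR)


Register state trace:
  MOV R5, 27  → R5 = 27 (0b00011011)
  MOV R0, 235  → R0 = 235 (0b11101011)
  XOR R5, R0  → R5 = 27 XOR 235 = 240 (0b11110000)
Final: R5 = 240

240


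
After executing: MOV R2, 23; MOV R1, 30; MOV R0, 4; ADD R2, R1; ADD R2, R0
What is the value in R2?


Register state trace:
  MOV R2, 23  → R2 = 23
  MOV R1, 30  → R1 = 30
  MOV R0, 4  → R0 = 4
  ADD R2, R1  → R2 = 23 + 30 = 53
  ADD R2, R0  → R2 = 53 + 4 = 57
Final: R2 = 57

57


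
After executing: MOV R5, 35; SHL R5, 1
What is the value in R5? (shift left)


Register state trace:
  MOV R5, 35  → R5 = 35
  SHL R5, 1  → R5 = 35 << 1 = 35 * 2^1 = 70
Final: R5 = 70

70


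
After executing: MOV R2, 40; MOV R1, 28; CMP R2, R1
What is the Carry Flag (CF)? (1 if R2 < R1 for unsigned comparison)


Register state trace:
  MOV R2, 40  → R2 = 40
  MOV R1, 28  → R1 = 28
  CMP R2, R1  → unsigned 40 - 28: no borrow
  40 >= 28, so CF = 0
CF = 0

0


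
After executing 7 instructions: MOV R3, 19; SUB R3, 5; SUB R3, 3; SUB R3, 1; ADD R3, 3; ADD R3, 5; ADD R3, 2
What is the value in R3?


Register state trace:
  MOV R3, 19  → R3 = 19
  SUB R3, 5  → R3 = 19 - 5 = 14
  SUB R3, 3  → R3 = 14 - 3 = 11
  SUB R3, 1  → R3 = 11 - 1 = 10
  ADD R3, 3  → R3 = 10 + 3 = 13
  ADD R3, 5  → R3 = 13 + 5 = 18
  ADD R3, 2  → R3 = 18 + 2 = 20
Final: R3 = 20

20


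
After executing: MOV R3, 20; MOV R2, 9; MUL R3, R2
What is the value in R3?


Register state trace:
  MOV R3, 20  → R3 = 20
  MOV R2, 9  → R2 = 9
  MUL R3, R2  → R3 = 20 * 9 = 180
Final: R3 = 180

180


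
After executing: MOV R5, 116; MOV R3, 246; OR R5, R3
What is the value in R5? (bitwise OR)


Register state trace:
  MOV R5, 116  → R5 = 116 (0b01110100)
  MOV R3, 246  → R3 = 246 (0b11110110)
  OR R5, R3   → R5 = 116 OR 246 = 246 (0b11110110)
Final: R5 = 246

246


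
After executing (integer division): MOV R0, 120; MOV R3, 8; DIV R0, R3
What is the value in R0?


Register state trace:
  MOV R0, 120  → R0 = 120
  MOV R3, 8  → R3 = 8
  DIV R0, R3  → R0 = 120 // 8 = 15
Final: R0 = 15

15


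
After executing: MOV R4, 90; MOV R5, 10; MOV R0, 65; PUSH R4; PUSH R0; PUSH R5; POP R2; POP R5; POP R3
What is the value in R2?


Stack trace (top is rightmost):
  MOV R4, 90  → R4 = 90
  MOV R5, 10  → R5 = 10
  MOV R0, 65  → R0 = 65
  PUSH R4  → stack: [90]
  PUSH R0  → stack: [90, 65]
  PUSH R5  → stack: [90, 65, 10]
  POP R2  → R2 = 10, stack: [90, 65]
  POP R5  → R5 = 65, stack: [90]
  POP R3  → R3 = 90, stack: []
Final: R2 = 10

10


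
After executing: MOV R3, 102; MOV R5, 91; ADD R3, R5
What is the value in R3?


Register state trace:
  MOV R3, 102  → R3 = 102
  MOV R5, 91  → R5 = 91
  ADD R3, R5  → R3 = 102 + 91 = 193
Final: R3 = 193

193


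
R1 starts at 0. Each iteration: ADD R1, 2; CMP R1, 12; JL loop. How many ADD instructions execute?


Loop trace (R1 starts at 0, target 12, step 2):
  ADD #1: R1 = 0 + 2 = 2  → 2 < 12, loop
  ADD #2: R1 = 2 + 2 = 4  → 4 < 12, loop
  ADD #3: R1 = 4 + 2 = 6  → 6 < 12, loop
  ADD #4: R1 = 6 + 2 = 8  → 8 < 12, loop
  ADD #5: R1 = 8 + 2 = 10  → 10 < 12, loop
  ADD #6: R1 = 10 + 2 = 12  → 12 >= 12, exit
Total ADD instructions: 6

6


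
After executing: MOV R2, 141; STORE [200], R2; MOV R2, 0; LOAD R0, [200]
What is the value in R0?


Register and memory trace:
  MOV R2, 141  → R2 = 141
  STORE [200], R2  → mem[200] = 141
  MOV R2, 0  → R2 = 0
  LOAD R0, [200]  → R0 = mem[200] = 141
Final: R0 = 141

141


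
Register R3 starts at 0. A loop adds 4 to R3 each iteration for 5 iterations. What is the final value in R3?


Starting value: R3 = 0
  Iter 1: R3 = 0 + 4 = 4
  Iter 2: R3 = 4 + 4 = 8
  Iter 3: R3 = 8 + 4 = 12
  Iter 4: R3 = 12 + 4 = 16
  Iter 5: R3 = 16 + 4 = 20
Final: R3 = 20

20


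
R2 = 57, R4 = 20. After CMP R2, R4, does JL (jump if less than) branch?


Trace:
  R2 = 57, R4 = 20
  CMP R2, R4  → compares 57 vs 20
  JL checks: is 57 less than 20?
  57 > 20, so condition is false
Branch taken: No

No


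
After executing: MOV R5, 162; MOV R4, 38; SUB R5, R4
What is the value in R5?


Register state trace:
  MOV R5, 162  → R5 = 162
  MOV R4, 38  → R4 = 38
  SUB R5, R4  → R5 = 162 - 38 = 124
Final: R5 = 124

124


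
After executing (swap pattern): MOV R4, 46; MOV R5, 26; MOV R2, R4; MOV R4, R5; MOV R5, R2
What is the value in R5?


Register state trace (swap pattern):
  MOV R4, 46  → R4 = 46
  MOV R5, 26  → R5 = 26
  MOV R2, R4  → R2 = 46  (save R4)
  MOV R4, R5  → R4 = 26  (R4 gets R5's value)
  MOV R5, R2  → R5 = 46  (R5 gets saved value)
Final: R5 = 46

46


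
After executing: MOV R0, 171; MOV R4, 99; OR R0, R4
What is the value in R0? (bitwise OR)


Register state trace:
  MOV R0, 171  → R0 = 171 (0b10101011)
  MOV R4, 99  → R4 = 99 (0b01100011)
  OR R0, R4   → R0 = 171 OR 99 = 235 (0b11101011)
Final: R0 = 235

235


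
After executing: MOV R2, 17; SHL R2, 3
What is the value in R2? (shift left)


Register state trace:
  MOV R2, 17  → R2 = 17
  SHL R2, 3  → R2 = 17 << 3 = 17 * 2^3 = 136
Final: R2 = 136

136


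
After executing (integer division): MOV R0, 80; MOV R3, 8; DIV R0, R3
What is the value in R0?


Register state trace:
  MOV R0, 80  → R0 = 80
  MOV R3, 8  → R3 = 8
  DIV R0, R3  → R0 = 80 // 8 = 10
Final: R0 = 10

10


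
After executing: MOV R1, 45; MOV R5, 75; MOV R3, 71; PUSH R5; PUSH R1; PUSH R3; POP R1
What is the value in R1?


Stack trace (top is rightmost):
  MOV R1, 45  → R1 = 45
  MOV R5, 75  → R5 = 75
  MOV R3, 71  → R3 = 71
  PUSH R5  → stack: [75]
  PUSH R1  → stack: [75, 45]
  PUSH R3  → stack: [75, 45, 71]
  POP R1  → R1 = 71, stack: [75, 45]
Final: R1 = 71

71


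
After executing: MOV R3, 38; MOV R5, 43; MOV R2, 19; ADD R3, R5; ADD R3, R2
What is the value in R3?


Register state trace:
  MOV R3, 38  → R3 = 38
  MOV R5, 43  → R5 = 43
  MOV R2, 19  → R2 = 19
  ADD R3, R5  → R3 = 38 + 43 = 81
  ADD R3, R2  → R3 = 81 + 19 = 100
Final: R3 = 100

100


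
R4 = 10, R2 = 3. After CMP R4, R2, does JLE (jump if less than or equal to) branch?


Trace:
  R4 = 10, R2 = 3
  CMP R4, R2  → compares 10 vs 3
  JLE checks: is 10 less than or equal to 3?
  10 > 3, so condition is false
Branch taken: No

No


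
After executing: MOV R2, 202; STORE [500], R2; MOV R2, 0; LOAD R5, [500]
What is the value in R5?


Register and memory trace:
  MOV R2, 202  → R2 = 202
  STORE [500], R2  → mem[500] = 202
  MOV R2, 0  → R2 = 0
  LOAD R5, [500]  → R5 = mem[500] = 202
Final: R5 = 202

202


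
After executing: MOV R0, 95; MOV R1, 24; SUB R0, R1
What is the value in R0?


Register state trace:
  MOV R0, 95  → R0 = 95
  MOV R1, 24  → R1 = 24
  SUB R0, R1  → R0 = 95 - 24 = 71
Final: R0 = 71

71


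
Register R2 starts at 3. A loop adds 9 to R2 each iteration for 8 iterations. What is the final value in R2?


Starting value: R2 = 3
  Iter 1: R2 = 3 + 9 = 12
  Iter 2: R2 = 12 + 9 = 21
  Iter 3: R2 = 21 + 9 = 30
  Iter 4: R2 = 30 + 9 = 39
  Iter 5: R2 = 39 + 9 = 48
  Iter 6: R2 = 48 + 9 = 57
  Iter 7: R2 = 57 + 9 = 66
  Iter 8: R2 = 66 + 9 = 75
Final: R2 = 75

75


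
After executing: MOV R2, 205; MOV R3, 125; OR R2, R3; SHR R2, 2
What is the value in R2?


Register state trace:
  MOV R2, 205  → R2 = 205 (0b11001101)
  MOV R3, 125  → R3 = 125 (0b01111101)
  OR R2, R3  → R2 = 205 OR 125 = 253 (0b11111101)
  SHR R2, 2  → R2 = 253 >> 2 = 63
Final: R2 = 63

63


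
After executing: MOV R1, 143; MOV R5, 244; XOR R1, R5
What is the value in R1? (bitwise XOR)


Register state trace:
  MOV R1, 143  → R1 = 143 (0b10001111)
  MOV R5, 244  → R5 = 244 (0b11110100)
  XOR R1, R5  → R1 = 143 XOR 244 = 123 (0b01111011)
Final: R1 = 123

123


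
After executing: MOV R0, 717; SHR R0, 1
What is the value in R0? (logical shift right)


Register state trace:
  MOV R0, 717  → R0 = 717
  SHR R0, 1  → R0 = 717 >> 1 = 717 // 2^1 = 358
Final: R0 = 358

358


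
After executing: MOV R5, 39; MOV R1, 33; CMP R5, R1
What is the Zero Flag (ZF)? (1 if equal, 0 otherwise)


Register state trace:
  MOV R5, 39  → R5 = 39
  MOV R1, 33  → R1 = 33
  CMP R5, R1  → computes 39 - 33 = 6
  Result is nonzero, so values are not equal
ZF = 0

0


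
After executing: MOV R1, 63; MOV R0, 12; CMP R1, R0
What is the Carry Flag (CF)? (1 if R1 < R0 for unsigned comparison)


Register state trace:
  MOV R1, 63  → R1 = 63
  MOV R0, 12  → R0 = 12
  CMP R1, R0  → unsigned 63 - 12: no borrow
  63 >= 12, so CF = 0
CF = 0

0


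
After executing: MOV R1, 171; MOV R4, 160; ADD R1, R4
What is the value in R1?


Register state trace:
  MOV R1, 171  → R1 = 171
  MOV R4, 160  → R4 = 160
  ADD R1, R4  → R1 = 171 + 160 = 331
Final: R1 = 331

331


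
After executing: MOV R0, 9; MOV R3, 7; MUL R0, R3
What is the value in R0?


Register state trace:
  MOV R0, 9  → R0 = 9
  MOV R3, 7  → R3 = 7
  MUL R0, R3  → R0 = 9 * 7 = 63
Final: R0 = 63

63


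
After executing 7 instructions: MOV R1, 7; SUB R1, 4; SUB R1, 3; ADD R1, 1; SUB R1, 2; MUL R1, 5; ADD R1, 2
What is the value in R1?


Register state trace:
  MOV R1, 7  → R1 = 7
  SUB R1, 4  → R1 = 7 - 4 = 3
  SUB R1, 3  → R1 = 3 - 3 = 0
  ADD R1, 1  → R1 = 0 + 1 = 1
  SUB R1, 2  → R1 = 1 - 2 = -1
  MUL R1, 5  → R1 = -1 * 5 = -5
  ADD R1, 2  → R1 = -5 + 2 = -3
Final: R1 = -3

-3


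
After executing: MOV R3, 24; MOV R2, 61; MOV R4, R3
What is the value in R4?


Register state trace:
  MOV R3, 24  → R3 = 24
  MOV R2, 61  → R2 = 61
  MOV R4, R3  → R4 = 24
Final: R4 = 24

24


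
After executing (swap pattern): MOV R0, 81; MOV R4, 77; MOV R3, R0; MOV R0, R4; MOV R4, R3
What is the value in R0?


Register state trace (swap pattern):
  MOV R0, 81  → R0 = 81
  MOV R4, 77  → R4 = 77
  MOV R3, R0  → R3 = 81  (save R0)
  MOV R0, R4  → R0 = 77  (R0 gets R4's value)
  MOV R4, R3  → R4 = 81  (R4 gets saved value)
Final: R0 = 77

77


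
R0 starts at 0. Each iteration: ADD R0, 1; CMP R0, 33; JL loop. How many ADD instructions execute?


Loop trace (R0 starts at 0, target 33, step 1):
  ADD #1: R0 = 0 + 1 = 1  → 1 < 33, loop
  ADD #2: R0 = 1 + 1 = 2  → 2 < 33, loop
  ADD #3: R0 = 2 + 1 = 3  → 3 < 33, loop
  ADD #4: R0 = 3 + 1 = 4  → 4 < 33, loop
  ADD #5: R0 = 4 + 1 = 5  → 5 < 33, loop
  ADD #6: R0 = 5 + 1 = 6  → 6 < 33, loop
  ADD #7: R0 = 6 + 1 = 7  → 7 < 33, loop
  ADD #8: R0 = 7 + 1 = 8  → 8 < 33, loop
  ADD #9: R0 = 8 + 1 = 9  → 9 < 33, loop
  ADD #10: R0 = 9 + 1 = 10  → 10 < 33, loop
  ADD #11: R0 = 10 + 1 = 11  → 11 < 33, loop
  ADD #12: R0 = 11 + 1 = 12  → 12 < 33, loop
  ADD #13: R0 = 12 + 1 = 13  → 13 < 33, loop
  ADD #14: R0 = 13 + 1 = 14  → 14 < 33, loop
  ADD #15: R0 = 14 + 1 = 15  → 15 < 33, loop
  ADD #16: R0 = 15 + 1 = 16  → 16 < 33, loop
  ADD #17: R0 = 16 + 1 = 17  → 17 < 33, loop
  ADD #18: R0 = 17 + 1 = 18  → 18 < 33, loop
  ADD #19: R0 = 18 + 1 = 19  → 19 < 33, loop
  ADD #20: R0 = 19 + 1 = 20  → 20 < 33, loop
  ADD #21: R0 = 20 + 1 = 21  → 21 < 33, loop
  ADD #22: R0 = 21 + 1 = 22  → 22 < 33, loop
  ADD #23: R0 = 22 + 1 = 23  → 23 < 33, loop
  ADD #24: R0 = 23 + 1 = 24  → 24 < 33, loop
  ADD #25: R0 = 24 + 1 = 25  → 25 < 33, loop
  ADD #26: R0 = 25 + 1 = 26  → 26 < 33, loop
  ADD #27: R0 = 26 + 1 = 27  → 27 < 33, loop
  ADD #28: R0 = 27 + 1 = 28  → 28 < 33, loop
  ADD #29: R0 = 28 + 1 = 29  → 29 < 33, loop
  ADD #30: R0 = 29 + 1 = 30  → 30 < 33, loop
  ADD #31: R0 = 30 + 1 = 31  → 31 < 33, loop
  ADD #32: R0 = 31 + 1 = 32  → 32 < 33, loop
  ADD #33: R0 = 32 + 1 = 33  → 33 >= 33, exit
Total ADD instructions: 33

33


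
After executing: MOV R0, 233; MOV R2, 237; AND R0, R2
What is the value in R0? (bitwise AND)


Register state trace:
  MOV R0, 233  → R0 = 233 (0b11101001)
  MOV R2, 237  → R2 = 237 (0b11101101)
  AND R0, R2  → R0 = 233 AND 237 = 233 (0b11101001)
Final: R0 = 233

233


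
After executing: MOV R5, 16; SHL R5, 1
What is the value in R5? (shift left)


Register state trace:
  MOV R5, 16  → R5 = 16
  SHL R5, 1  → R5 = 16 << 1 = 16 * 2^1 = 32
Final: R5 = 32

32
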